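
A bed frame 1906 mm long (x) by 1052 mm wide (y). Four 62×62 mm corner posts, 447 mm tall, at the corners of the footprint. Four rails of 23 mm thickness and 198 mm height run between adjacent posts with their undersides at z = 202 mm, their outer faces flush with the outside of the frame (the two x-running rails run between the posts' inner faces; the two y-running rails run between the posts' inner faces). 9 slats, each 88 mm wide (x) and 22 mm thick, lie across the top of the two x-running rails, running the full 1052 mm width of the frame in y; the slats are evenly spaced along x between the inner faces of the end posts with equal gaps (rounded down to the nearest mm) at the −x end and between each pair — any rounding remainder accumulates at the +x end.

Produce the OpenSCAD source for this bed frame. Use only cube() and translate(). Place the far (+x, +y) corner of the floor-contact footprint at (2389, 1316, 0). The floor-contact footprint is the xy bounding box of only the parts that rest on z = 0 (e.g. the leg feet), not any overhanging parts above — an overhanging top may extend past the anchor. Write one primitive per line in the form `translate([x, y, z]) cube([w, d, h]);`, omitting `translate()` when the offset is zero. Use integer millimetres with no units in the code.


translate([483, 264, 0]) cube([62, 62, 447]);
translate([483, 1254, 0]) cube([62, 62, 447]);
translate([2327, 264, 0]) cube([62, 62, 447]);
translate([2327, 1254, 0]) cube([62, 62, 447]);
translate([545, 264, 202]) cube([1782, 23, 198]);
translate([545, 1293, 202]) cube([1782, 23, 198]);
translate([483, 326, 202]) cube([23, 928, 198]);
translate([2366, 326, 202]) cube([23, 928, 198]);
translate([644, 264, 400]) cube([88, 1052, 22]);
translate([831, 264, 400]) cube([88, 1052, 22]);
translate([1018, 264, 400]) cube([88, 1052, 22]);
translate([1205, 264, 400]) cube([88, 1052, 22]);
translate([1392, 264, 400]) cube([88, 1052, 22]);
translate([1579, 264, 400]) cube([88, 1052, 22]);
translate([1766, 264, 400]) cube([88, 1052, 22]);
translate([1953, 264, 400]) cube([88, 1052, 22]);
translate([2140, 264, 400]) cube([88, 1052, 22]);


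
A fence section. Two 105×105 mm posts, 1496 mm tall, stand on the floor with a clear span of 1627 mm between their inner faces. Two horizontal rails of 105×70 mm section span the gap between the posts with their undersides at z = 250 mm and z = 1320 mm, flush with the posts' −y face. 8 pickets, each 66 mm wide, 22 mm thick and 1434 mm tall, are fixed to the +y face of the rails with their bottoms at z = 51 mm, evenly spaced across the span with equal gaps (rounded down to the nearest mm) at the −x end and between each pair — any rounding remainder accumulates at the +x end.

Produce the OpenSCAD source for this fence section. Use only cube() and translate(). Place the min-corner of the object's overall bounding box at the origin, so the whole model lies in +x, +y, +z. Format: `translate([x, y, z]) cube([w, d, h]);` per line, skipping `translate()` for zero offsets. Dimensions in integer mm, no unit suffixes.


cube([105, 105, 1496]);
translate([1732, 0, 0]) cube([105, 105, 1496]);
translate([105, 0, 250]) cube([1627, 105, 70]);
translate([105, 0, 1320]) cube([1627, 105, 70]);
translate([227, 105, 51]) cube([66, 22, 1434]);
translate([415, 105, 51]) cube([66, 22, 1434]);
translate([603, 105, 51]) cube([66, 22, 1434]);
translate([791, 105, 51]) cube([66, 22, 1434]);
translate([979, 105, 51]) cube([66, 22, 1434]);
translate([1167, 105, 51]) cube([66, 22, 1434]);
translate([1355, 105, 51]) cube([66, 22, 1434]);
translate([1543, 105, 51]) cube([66, 22, 1434]);


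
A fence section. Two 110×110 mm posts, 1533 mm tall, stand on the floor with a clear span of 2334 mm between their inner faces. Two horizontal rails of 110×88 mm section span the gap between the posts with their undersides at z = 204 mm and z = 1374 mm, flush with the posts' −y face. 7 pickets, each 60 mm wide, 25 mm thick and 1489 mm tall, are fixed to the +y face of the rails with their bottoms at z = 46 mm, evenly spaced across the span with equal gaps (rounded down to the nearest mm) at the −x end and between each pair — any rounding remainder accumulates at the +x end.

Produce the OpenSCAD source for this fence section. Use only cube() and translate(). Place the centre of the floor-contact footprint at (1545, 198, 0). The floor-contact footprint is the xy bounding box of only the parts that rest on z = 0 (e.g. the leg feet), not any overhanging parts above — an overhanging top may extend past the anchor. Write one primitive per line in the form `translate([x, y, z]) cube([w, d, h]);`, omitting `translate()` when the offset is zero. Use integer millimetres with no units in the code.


translate([268, 143, 0]) cube([110, 110, 1533]);
translate([2712, 143, 0]) cube([110, 110, 1533]);
translate([378, 143, 204]) cube([2334, 110, 88]);
translate([378, 143, 1374]) cube([2334, 110, 88]);
translate([617, 253, 46]) cube([60, 25, 1489]);
translate([916, 253, 46]) cube([60, 25, 1489]);
translate([1215, 253, 46]) cube([60, 25, 1489]);
translate([1514, 253, 46]) cube([60, 25, 1489]);
translate([1813, 253, 46]) cube([60, 25, 1489]);
translate([2112, 253, 46]) cube([60, 25, 1489]);
translate([2411, 253, 46]) cube([60, 25, 1489]);


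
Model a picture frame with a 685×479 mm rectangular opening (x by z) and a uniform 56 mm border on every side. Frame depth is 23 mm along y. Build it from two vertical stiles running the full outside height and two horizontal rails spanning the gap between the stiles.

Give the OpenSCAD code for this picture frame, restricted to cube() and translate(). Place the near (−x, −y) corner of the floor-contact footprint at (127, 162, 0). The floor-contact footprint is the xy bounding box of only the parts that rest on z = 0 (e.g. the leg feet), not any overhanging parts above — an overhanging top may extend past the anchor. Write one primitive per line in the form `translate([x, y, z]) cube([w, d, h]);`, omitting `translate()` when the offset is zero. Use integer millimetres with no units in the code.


translate([127, 162, 0]) cube([56, 23, 591]);
translate([868, 162, 0]) cube([56, 23, 591]);
translate([183, 162, 0]) cube([685, 23, 56]);
translate([183, 162, 535]) cube([685, 23, 56]);


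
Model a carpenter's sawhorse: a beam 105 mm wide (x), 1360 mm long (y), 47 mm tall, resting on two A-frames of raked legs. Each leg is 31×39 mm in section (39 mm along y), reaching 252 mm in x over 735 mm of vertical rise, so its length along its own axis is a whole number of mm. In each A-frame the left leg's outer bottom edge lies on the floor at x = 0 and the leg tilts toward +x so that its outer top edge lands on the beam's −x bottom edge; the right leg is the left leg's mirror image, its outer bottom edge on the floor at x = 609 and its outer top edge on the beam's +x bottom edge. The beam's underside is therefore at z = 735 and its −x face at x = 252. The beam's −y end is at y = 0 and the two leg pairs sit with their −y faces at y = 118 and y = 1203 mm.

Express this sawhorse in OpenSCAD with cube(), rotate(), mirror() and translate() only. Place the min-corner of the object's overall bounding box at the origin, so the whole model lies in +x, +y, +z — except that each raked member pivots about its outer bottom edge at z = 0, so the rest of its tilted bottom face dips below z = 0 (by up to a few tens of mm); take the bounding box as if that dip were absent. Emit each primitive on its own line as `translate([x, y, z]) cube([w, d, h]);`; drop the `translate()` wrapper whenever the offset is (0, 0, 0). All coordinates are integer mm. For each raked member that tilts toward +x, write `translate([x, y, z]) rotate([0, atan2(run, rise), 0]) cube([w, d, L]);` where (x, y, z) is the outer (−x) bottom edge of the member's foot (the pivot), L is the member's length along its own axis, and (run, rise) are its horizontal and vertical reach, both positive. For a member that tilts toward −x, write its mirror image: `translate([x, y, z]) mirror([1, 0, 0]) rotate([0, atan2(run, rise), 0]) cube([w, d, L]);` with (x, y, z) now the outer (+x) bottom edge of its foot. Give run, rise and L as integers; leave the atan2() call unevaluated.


translate([252, 0, 735]) cube([105, 1360, 47]);
translate([0, 118, 0]) rotate([0, atan2(252, 735), 0]) cube([31, 39, 777]);
translate([609, 118, 0]) mirror([1, 0, 0]) rotate([0, atan2(252, 735), 0]) cube([31, 39, 777]);
translate([0, 1203, 0]) rotate([0, atan2(252, 735), 0]) cube([31, 39, 777]);
translate([609, 1203, 0]) mirror([1, 0, 0]) rotate([0, atan2(252, 735), 0]) cube([31, 39, 777]);


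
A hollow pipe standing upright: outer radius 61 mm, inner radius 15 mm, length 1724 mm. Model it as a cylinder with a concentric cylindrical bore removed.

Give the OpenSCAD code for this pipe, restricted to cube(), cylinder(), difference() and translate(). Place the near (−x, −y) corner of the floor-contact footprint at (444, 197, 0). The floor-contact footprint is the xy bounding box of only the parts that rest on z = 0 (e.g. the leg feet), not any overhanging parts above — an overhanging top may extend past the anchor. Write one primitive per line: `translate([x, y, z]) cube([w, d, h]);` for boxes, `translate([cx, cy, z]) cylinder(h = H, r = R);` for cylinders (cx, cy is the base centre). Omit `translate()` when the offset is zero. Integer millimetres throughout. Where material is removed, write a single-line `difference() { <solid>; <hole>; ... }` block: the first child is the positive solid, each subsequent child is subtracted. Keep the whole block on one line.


difference() { translate([505, 258, 0]) cylinder(h = 1724, r = 61); translate([505, 258, 0]) cylinder(h = 1724, r = 15); }


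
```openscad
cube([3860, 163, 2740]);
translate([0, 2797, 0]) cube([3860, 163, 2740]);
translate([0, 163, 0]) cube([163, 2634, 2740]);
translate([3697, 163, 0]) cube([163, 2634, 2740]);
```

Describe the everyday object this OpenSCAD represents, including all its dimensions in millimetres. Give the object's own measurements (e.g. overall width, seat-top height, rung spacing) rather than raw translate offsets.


The wall frame of a small rectangular building: four walls, each 2740 mm tall and 163 mm thick, enclosing a footprint 3860 mm (x) by 2960 mm (y) outside-to-outside, with no floor or roof. The front and back walls (the −y and +y sides) span the full width; the two side walls fit between them.


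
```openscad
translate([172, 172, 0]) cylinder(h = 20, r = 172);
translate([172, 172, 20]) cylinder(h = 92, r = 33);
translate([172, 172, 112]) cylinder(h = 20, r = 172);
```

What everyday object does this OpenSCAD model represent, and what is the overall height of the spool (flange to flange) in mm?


A spool. The overall height is 132 mm.

Three coaxial cylinders, large–small–large — a spool. Two 20 mm flanges and a 92 mm core give 20 + 92 + 20 = 132 mm.


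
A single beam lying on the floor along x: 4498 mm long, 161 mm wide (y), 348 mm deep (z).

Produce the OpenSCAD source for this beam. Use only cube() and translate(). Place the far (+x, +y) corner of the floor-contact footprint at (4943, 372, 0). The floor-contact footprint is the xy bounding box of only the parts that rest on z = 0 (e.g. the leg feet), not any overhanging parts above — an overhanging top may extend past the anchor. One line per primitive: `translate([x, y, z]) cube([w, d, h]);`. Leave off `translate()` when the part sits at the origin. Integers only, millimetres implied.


translate([445, 211, 0]) cube([4498, 161, 348]);


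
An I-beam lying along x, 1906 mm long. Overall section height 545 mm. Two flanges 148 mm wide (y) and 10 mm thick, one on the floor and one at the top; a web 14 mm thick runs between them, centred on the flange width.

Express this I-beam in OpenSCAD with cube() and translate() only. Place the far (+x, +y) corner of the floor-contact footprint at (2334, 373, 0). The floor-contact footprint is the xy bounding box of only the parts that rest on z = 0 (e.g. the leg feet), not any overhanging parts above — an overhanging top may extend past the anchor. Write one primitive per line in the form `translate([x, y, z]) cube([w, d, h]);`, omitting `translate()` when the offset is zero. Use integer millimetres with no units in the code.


translate([428, 225, 0]) cube([1906, 148, 10]);
translate([428, 292, 10]) cube([1906, 14, 525]);
translate([428, 225, 535]) cube([1906, 148, 10]);


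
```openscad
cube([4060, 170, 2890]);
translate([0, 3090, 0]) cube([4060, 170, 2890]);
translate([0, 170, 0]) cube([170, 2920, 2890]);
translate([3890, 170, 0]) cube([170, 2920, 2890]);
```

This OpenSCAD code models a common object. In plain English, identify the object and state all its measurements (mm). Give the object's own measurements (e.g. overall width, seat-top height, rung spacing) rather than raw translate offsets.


The wall frame of a small rectangular building: four walls, each 2890 mm tall and 170 mm thick, enclosing a footprint 4060 mm (x) by 3260 mm (y) outside-to-outside, with no floor or roof. The front and back walls (the −y and +y sides) span the full width; the two side walls fit between them.


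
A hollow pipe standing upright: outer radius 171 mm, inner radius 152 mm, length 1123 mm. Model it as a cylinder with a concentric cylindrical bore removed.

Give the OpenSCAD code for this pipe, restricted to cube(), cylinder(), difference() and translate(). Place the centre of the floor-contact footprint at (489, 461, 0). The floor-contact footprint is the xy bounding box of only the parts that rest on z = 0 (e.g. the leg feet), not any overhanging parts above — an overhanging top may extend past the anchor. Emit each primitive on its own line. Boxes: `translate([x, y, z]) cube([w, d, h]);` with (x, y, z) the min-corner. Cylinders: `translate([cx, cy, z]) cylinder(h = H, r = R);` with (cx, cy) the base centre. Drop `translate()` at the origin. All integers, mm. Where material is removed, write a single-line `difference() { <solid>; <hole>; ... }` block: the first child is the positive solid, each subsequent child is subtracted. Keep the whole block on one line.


difference() { translate([489, 461, 0]) cylinder(h = 1123, r = 171); translate([489, 461, 0]) cylinder(h = 1123, r = 152); }


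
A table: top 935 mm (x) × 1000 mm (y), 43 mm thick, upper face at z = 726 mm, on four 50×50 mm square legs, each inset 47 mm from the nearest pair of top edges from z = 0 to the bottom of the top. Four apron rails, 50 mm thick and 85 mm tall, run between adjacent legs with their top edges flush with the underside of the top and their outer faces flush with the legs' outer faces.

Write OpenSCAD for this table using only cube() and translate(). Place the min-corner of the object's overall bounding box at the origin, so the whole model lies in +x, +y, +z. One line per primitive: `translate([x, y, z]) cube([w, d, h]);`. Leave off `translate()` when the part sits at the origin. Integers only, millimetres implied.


translate([0, 0, 683]) cube([935, 1000, 43]);
translate([47, 47, 0]) cube([50, 50, 683]);
translate([838, 47, 0]) cube([50, 50, 683]);
translate([47, 903, 0]) cube([50, 50, 683]);
translate([838, 903, 0]) cube([50, 50, 683]);
translate([97, 47, 598]) cube([741, 50, 85]);
translate([97, 903, 598]) cube([741, 50, 85]);
translate([47, 97, 598]) cube([50, 806, 85]);
translate([838, 97, 598]) cube([50, 806, 85]);


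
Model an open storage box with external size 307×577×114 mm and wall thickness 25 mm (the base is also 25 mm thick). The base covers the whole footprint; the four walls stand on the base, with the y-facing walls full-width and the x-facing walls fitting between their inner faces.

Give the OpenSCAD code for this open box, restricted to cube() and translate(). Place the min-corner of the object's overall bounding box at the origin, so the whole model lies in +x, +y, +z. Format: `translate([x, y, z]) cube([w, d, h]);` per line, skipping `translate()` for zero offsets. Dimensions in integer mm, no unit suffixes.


cube([307, 577, 25]);
translate([0, 0, 25]) cube([307, 25, 89]);
translate([0, 552, 25]) cube([307, 25, 89]);
translate([0, 25, 25]) cube([25, 527, 89]);
translate([282, 25, 25]) cube([25, 527, 89]);


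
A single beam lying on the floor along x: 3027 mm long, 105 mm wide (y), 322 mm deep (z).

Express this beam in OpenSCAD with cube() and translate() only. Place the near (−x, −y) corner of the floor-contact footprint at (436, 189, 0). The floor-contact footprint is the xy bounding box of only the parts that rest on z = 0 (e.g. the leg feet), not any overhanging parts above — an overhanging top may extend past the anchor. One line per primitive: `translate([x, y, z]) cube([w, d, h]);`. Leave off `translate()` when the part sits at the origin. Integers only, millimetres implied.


translate([436, 189, 0]) cube([3027, 105, 322]);


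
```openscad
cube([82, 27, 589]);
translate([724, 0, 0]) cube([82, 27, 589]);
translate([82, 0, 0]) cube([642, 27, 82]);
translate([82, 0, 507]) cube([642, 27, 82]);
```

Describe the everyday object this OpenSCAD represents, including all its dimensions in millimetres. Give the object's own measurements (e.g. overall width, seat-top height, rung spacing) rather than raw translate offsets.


A rectangular picture frame lying in the x–z plane (depth along y). The opening is 642 mm wide (x) by 425 mm tall (z), surrounded by a border 82 mm wide on all four sides. The frame is 27 mm deep and is made of two full-height vertical stiles with two horizontal rails fitted between them.


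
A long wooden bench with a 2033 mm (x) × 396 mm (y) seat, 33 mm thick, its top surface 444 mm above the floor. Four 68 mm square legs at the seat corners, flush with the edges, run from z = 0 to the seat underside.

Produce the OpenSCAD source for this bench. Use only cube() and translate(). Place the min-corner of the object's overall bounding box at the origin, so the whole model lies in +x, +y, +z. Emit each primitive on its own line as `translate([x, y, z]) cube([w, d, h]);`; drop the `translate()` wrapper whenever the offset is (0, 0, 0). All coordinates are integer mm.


translate([0, 0, 411]) cube([2033, 396, 33]);
cube([68, 68, 411]);
translate([0, 328, 0]) cube([68, 68, 411]);
translate([1965, 0, 0]) cube([68, 68, 411]);
translate([1965, 328, 0]) cube([68, 68, 411]);


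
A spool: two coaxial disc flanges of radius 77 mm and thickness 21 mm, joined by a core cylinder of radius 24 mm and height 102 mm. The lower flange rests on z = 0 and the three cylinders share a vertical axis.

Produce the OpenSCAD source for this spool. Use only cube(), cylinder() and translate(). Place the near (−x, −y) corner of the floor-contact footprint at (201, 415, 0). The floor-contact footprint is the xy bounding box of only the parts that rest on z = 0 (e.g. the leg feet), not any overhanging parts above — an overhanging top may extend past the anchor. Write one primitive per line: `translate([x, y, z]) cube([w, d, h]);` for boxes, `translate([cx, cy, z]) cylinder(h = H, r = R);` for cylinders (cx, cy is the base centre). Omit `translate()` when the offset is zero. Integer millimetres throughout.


translate([278, 492, 0]) cylinder(h = 21, r = 77);
translate([278, 492, 21]) cylinder(h = 102, r = 24);
translate([278, 492, 123]) cylinder(h = 21, r = 77);


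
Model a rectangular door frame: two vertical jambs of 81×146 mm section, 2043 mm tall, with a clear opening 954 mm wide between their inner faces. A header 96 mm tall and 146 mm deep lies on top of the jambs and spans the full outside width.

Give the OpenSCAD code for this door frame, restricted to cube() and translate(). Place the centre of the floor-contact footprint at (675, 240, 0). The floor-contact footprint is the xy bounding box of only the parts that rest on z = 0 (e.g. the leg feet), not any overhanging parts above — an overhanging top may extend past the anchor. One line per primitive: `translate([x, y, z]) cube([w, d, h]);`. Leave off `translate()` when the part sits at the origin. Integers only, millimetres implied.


translate([117, 167, 0]) cube([81, 146, 2043]);
translate([1152, 167, 0]) cube([81, 146, 2043]);
translate([117, 167, 2043]) cube([1116, 146, 96]);


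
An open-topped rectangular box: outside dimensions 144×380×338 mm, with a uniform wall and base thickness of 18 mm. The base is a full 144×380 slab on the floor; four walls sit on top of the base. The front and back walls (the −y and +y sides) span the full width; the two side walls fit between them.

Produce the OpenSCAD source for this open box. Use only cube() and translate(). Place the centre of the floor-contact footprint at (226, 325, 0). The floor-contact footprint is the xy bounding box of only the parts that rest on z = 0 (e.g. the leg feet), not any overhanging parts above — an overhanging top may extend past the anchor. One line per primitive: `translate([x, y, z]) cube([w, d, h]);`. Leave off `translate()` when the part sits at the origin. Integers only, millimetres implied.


translate([154, 135, 0]) cube([144, 380, 18]);
translate([154, 135, 18]) cube([144, 18, 320]);
translate([154, 497, 18]) cube([144, 18, 320]);
translate([154, 153, 18]) cube([18, 344, 320]);
translate([280, 153, 18]) cube([18, 344, 320]);


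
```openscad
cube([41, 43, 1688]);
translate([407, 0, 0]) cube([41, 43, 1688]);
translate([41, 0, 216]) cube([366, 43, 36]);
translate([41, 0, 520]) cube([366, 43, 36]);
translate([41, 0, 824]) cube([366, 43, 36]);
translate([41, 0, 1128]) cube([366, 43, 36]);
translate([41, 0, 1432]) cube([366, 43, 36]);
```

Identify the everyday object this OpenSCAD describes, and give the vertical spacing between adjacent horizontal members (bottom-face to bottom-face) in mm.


A ladder. The rung spacing is 304 mm.

Two tall 41×43 posts with 5 short bars between them — a ladder. Adjacent rungs sit at z = 216 and z = 520, so the spacing is 520 − 216 = 304 mm.


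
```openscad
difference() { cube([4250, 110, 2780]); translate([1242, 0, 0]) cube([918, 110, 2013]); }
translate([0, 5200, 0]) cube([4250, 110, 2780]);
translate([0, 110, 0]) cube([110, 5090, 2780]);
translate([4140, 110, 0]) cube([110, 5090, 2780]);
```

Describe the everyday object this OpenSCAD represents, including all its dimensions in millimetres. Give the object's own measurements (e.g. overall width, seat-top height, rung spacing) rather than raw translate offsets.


A single room: four walls, each 2780 mm tall and 110 mm thick, enclosing an outside footprint 4250×5310 mm (x × y), no floor or roof. The front and back walls (−y and +y sides) run the full x-width; the side walls fit between their inner faces. A door opening 918 mm wide and 2013 mm tall is cut through the front wall from the floor up, its −x edge 1242 mm from the wall's −x end.


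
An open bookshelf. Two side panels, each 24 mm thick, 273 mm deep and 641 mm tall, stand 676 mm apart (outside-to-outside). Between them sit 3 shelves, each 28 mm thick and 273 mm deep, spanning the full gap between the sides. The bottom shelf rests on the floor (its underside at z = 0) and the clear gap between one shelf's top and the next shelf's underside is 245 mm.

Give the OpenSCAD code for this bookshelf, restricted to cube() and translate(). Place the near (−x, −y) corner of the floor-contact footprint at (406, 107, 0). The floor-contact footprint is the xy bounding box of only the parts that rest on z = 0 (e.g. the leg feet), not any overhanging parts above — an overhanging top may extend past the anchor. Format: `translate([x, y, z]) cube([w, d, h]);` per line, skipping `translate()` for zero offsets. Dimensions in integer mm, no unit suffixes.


translate([406, 107, 0]) cube([24, 273, 641]);
translate([1058, 107, 0]) cube([24, 273, 641]);
translate([430, 107, 0]) cube([628, 273, 28]);
translate([430, 107, 273]) cube([628, 273, 28]);
translate([430, 107, 546]) cube([628, 273, 28]);


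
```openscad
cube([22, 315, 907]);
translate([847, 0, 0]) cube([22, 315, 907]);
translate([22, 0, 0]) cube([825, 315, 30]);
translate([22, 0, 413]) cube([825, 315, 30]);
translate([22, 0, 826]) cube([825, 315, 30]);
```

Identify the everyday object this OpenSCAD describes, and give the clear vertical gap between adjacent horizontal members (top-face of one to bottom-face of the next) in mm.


A bookshelf. The clear shelf gap is 383 mm.

Two tall side panels with 3 horizontal boards between them — a bookshelf. The first two shelf undersides are at z = 0 and z = 413; with shelf thickness 30, the clear gap is 413 − 0 − 30 = 383 mm.


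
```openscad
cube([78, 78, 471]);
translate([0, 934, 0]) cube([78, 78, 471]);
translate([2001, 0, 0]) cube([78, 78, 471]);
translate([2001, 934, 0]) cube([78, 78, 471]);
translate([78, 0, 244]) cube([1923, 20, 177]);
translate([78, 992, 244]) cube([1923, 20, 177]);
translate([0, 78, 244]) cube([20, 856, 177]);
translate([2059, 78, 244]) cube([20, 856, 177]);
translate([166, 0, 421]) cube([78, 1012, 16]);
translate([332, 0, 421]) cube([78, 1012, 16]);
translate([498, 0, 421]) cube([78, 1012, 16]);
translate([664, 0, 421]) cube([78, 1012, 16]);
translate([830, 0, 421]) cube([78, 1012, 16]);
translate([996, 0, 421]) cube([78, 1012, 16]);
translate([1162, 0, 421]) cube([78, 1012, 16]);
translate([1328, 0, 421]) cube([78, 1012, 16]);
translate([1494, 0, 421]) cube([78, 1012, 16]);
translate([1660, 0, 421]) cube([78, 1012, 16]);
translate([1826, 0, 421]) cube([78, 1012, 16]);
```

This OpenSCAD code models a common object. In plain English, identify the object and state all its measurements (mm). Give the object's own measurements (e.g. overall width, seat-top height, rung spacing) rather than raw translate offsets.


A bed frame 2079 mm long (x) by 1012 mm wide (y). Four 78×78 mm corner posts, 471 mm tall, at the corners of the footprint. Four rails of 20 mm thickness and 177 mm height run between adjacent posts with their undersides at z = 244 mm, their outer faces flush with the outside of the frame (the two x-running rails run between the posts' inner faces; the two y-running rails run between the posts' inner faces). 11 slats, each 78 mm wide (x) and 16 mm thick, lie across the top of the two x-running rails, running the full 1012 mm width of the frame in y; along x they sit between the end posts with a 88 mm gap after the −x posts and between neighbouring slats, leaving 97 mm before the +x posts.


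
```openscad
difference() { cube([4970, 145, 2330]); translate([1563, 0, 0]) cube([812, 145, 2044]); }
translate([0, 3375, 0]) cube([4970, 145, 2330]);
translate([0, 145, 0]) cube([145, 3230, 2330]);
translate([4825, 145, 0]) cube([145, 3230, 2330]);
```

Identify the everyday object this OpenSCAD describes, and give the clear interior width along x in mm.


A single room. The interior width is 4680 mm.

Four walls enclosing a rectangle with a door in the front wall — a room. Outside width 4970 minus two 145 mm walls gives 4680 mm.


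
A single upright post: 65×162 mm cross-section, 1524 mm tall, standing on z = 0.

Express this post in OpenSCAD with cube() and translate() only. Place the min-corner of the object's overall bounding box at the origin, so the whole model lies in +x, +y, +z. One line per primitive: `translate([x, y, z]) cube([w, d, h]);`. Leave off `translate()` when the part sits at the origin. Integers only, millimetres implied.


cube([65, 162, 1524]);


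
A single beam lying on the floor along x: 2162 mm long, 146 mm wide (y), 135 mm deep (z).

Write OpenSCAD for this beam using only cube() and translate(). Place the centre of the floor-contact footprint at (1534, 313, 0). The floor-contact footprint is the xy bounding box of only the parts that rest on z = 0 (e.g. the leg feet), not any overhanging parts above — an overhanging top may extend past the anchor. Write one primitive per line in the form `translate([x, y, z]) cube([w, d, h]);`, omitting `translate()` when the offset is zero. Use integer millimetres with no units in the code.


translate([453, 240, 0]) cube([2162, 146, 135]);


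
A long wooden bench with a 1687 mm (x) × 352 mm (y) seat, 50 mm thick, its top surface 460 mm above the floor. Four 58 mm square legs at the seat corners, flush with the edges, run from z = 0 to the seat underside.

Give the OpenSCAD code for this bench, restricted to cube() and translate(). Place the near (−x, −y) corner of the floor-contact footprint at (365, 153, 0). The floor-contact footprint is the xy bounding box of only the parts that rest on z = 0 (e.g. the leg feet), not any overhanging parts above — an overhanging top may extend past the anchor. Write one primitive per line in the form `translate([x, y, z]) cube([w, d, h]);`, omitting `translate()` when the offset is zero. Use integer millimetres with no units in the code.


translate([365, 153, 410]) cube([1687, 352, 50]);
translate([365, 153, 0]) cube([58, 58, 410]);
translate([365, 447, 0]) cube([58, 58, 410]);
translate([1994, 153, 0]) cube([58, 58, 410]);
translate([1994, 447, 0]) cube([58, 58, 410]);


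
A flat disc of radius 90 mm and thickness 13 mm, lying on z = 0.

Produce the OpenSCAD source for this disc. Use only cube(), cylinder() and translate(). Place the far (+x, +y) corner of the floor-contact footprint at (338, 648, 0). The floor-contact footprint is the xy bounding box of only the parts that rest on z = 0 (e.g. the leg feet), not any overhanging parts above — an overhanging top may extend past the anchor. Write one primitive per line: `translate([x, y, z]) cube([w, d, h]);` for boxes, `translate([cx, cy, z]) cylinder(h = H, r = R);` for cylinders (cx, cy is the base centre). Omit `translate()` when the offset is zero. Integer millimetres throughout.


translate([248, 558, 0]) cylinder(h = 13, r = 90);


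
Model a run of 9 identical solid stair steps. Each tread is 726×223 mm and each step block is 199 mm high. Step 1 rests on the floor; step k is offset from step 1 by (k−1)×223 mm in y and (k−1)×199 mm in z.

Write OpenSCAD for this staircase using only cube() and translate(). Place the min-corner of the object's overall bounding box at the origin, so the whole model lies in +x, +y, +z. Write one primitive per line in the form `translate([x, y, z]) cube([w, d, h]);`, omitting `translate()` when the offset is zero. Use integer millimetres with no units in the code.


cube([726, 223, 199]);
translate([0, 223, 199]) cube([726, 223, 199]);
translate([0, 446, 398]) cube([726, 223, 199]);
translate([0, 669, 597]) cube([726, 223, 199]);
translate([0, 892, 796]) cube([726, 223, 199]);
translate([0, 1115, 995]) cube([726, 223, 199]);
translate([0, 1338, 1194]) cube([726, 223, 199]);
translate([0, 1561, 1393]) cube([726, 223, 199]);
translate([0, 1784, 1592]) cube([726, 223, 199]);


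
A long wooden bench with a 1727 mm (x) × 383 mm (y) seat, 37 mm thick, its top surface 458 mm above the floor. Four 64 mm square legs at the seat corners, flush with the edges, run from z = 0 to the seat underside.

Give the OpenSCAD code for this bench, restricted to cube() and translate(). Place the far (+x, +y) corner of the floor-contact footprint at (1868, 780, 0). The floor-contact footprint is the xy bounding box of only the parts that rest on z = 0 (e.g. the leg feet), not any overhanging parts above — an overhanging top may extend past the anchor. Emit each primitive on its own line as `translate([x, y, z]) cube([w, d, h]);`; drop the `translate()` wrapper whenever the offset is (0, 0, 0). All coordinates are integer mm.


// leg_h = 458 − 37 = 421
translate([141, 397, 421]) cube([1727, 383, 37]);
translate([141, 397, 0]) cube([64, 64, 421]);
translate([141, 716, 0]) cube([64, 64, 421]);
translate([1804, 397, 0]) cube([64, 64, 421]);
translate([1804, 716, 0]) cube([64, 64, 421]);


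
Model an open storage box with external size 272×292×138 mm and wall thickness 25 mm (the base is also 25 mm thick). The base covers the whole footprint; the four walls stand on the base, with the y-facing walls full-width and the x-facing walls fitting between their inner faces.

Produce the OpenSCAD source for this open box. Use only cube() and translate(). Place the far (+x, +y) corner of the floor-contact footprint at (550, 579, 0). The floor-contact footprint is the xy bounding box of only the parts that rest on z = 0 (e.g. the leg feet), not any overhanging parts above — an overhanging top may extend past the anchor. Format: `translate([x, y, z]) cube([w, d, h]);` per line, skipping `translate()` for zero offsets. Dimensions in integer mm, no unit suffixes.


translate([278, 287, 0]) cube([272, 292, 25]);
translate([278, 287, 25]) cube([272, 25, 113]);
translate([278, 554, 25]) cube([272, 25, 113]);
translate([278, 312, 25]) cube([25, 242, 113]);
translate([525, 312, 25]) cube([25, 242, 113]);


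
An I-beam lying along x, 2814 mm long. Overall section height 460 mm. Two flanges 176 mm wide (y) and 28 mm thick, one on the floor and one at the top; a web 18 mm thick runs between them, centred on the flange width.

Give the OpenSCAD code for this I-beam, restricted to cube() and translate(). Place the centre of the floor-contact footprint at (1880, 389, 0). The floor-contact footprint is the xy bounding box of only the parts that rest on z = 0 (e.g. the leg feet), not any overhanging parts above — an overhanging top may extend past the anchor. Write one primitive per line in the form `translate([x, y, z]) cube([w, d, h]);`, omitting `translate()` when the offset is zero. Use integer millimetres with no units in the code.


translate([473, 301, 0]) cube([2814, 176, 28]);
translate([473, 380, 28]) cube([2814, 18, 404]);
translate([473, 301, 432]) cube([2814, 176, 28]);


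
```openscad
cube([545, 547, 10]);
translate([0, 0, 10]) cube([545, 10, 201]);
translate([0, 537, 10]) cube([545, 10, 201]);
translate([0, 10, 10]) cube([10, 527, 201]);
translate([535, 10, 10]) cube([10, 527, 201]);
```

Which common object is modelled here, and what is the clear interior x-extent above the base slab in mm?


An open box. The internal width is 525 mm.

A 545×547 base slab with four walls standing on it — an open box. The base is 545 mm wide and the walls are 10 mm thick, so the internal width is 545 − 2 × 10 = 525 mm.


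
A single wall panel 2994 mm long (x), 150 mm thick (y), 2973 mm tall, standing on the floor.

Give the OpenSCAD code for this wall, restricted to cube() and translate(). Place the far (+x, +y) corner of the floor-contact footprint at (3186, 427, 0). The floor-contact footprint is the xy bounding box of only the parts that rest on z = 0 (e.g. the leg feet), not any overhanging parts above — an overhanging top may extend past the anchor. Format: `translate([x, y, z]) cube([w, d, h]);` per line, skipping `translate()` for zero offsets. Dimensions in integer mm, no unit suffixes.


translate([192, 277, 0]) cube([2994, 150, 2973]);


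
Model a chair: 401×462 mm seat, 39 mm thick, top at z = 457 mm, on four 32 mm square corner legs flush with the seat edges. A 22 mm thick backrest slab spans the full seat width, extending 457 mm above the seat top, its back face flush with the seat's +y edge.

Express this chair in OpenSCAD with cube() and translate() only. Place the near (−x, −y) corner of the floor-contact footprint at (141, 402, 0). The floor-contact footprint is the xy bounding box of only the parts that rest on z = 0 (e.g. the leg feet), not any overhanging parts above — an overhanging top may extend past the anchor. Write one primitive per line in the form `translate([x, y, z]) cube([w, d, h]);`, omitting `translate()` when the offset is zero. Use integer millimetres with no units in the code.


translate([141, 402, 418]) cube([401, 462, 39]);
translate([141, 402, 0]) cube([32, 32, 418]);
translate([510, 402, 0]) cube([32, 32, 418]);
translate([141, 832, 0]) cube([32, 32, 418]);
translate([510, 832, 0]) cube([32, 32, 418]);
translate([141, 842, 457]) cube([401, 22, 457]);


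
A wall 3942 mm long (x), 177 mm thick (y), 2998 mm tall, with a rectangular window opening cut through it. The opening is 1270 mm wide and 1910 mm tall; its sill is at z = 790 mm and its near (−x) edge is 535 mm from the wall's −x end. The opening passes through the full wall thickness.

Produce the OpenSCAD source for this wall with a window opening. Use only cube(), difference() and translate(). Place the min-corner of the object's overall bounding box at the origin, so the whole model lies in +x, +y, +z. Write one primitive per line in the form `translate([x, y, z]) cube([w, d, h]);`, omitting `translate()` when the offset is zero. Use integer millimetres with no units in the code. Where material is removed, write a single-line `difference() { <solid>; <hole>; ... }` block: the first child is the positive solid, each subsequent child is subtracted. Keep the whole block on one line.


difference() { cube([3942, 177, 2998]); translate([535, 0, 790]) cube([1270, 177, 1910]); }


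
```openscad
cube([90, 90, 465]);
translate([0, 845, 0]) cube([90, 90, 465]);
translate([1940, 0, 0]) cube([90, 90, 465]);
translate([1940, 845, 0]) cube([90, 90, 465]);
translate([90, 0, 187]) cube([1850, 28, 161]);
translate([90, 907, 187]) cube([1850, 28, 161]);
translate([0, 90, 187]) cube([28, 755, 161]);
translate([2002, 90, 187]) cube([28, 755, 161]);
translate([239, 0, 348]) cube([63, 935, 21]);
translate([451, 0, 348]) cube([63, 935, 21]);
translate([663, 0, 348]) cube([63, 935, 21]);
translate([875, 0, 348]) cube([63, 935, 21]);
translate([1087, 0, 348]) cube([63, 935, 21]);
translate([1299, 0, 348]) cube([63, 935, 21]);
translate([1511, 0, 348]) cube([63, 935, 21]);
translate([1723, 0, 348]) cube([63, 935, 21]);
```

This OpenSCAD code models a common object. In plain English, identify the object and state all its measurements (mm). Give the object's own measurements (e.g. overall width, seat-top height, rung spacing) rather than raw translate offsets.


A bed frame 2030 mm long (x) by 935 mm wide (y). Four 90×90 mm corner posts, 465 mm tall, at the corners of the footprint. Four rails of 28 mm thickness and 161 mm height run between adjacent posts with their undersides at z = 187 mm, their outer faces flush with the outside of the frame (the two x-running rails run between the posts' inner faces; the two y-running rails run between the posts' inner faces). 8 slats, each 63 mm wide (x) and 21 mm thick, lie across the top of the two x-running rails, running the full 935 mm width of the frame in y; along x they sit between the end posts with a 149 mm gap after the −x posts and between neighbouring slats, leaving 154 mm before the +x posts.


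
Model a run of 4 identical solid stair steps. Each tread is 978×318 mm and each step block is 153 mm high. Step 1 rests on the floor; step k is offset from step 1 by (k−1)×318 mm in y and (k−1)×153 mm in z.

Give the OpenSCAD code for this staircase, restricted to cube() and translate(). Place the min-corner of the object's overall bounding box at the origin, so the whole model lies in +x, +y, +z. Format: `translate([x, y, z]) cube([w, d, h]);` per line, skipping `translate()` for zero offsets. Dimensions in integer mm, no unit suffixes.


cube([978, 318, 153]);
translate([0, 318, 153]) cube([978, 318, 153]);
translate([0, 636, 306]) cube([978, 318, 153]);
translate([0, 954, 459]) cube([978, 318, 153]);


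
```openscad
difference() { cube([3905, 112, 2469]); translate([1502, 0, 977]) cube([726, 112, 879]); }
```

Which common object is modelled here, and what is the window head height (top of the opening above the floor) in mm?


A wall with a window opening. The window head height is 1856 mm.

A wall with a rectangular opening subtracted — a window. Sill at z = 977, opening 879 mm tall, so the head is at 977 + 879 = 1856 mm.


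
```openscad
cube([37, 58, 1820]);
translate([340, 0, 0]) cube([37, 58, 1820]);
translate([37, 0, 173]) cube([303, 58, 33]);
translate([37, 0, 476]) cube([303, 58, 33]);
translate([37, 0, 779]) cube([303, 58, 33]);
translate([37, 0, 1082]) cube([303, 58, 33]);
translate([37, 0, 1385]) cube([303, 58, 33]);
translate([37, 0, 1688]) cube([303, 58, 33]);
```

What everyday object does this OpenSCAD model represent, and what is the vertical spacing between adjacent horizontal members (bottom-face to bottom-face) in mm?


A ladder. The rung spacing is 303 mm.

Two tall 37×58 posts with 6 short bars between them — a ladder. Adjacent rungs sit at z = 173 and z = 476, so the spacing is 476 − 173 = 303 mm.
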